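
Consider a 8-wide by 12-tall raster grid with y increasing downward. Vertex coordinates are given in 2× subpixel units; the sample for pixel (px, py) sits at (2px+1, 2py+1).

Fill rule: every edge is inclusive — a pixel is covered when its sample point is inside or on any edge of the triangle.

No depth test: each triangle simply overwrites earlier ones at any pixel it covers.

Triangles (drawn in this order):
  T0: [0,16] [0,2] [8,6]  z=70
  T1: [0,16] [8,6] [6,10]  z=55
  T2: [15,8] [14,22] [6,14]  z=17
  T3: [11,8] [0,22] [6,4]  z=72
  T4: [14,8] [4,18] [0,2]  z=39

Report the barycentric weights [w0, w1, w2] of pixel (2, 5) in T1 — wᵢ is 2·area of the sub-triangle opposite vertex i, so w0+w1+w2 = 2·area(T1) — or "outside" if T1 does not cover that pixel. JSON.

T0:
  2·area = 112
  edge (0, 16)→(0, 2): d=(0,-14) inclusive
  edge (0, 2)→(8, 6): d=(8,4) inclusive
  edge (8, 6)→(0, 16): d=(-8,10) inclusive
    (0,1)@(1, 3): e=[14,4,94] → X
    (1,1)@(3, 3): e=[42,-4,74] → .
    (0,2)@(1, 5): e=[14,20,78] → X
    (1,2)@(3, 5): e=[42,12,58] → X
    (2,2)@(5, 5): e=[70,4,38] → X
    (3,2)@(7, 5): e=[98,-4,18] → .
    (0,3)@(1, 7): e=[14,36,62] → X
    (3,3)@(7, 7): e=[98,12,2] → X
    (4,3)@(9, 7): e=[126,4,-18] → .
    (0,4)@(1, 9): e=[14,52,46] → X
    (3,4)@(7, 9): e=[98,28,-14] → .
    (0,5)@(1, 11): e=[14,68,30] → X
  covered (14 px):
    . . . . . . . .
    X . . . . . . .
    X X X . . . . .
    X X X X . . . .
    X X X . . . . .
    X X . . . . . .
    X . . . . . . .
    . . . . . . . .
    . . . . . . . .
    . . . . . . . .
    . . . . . . . .
    . . . . . . . .
T1:
  2·area = 12
  edge (0, 16)→(8, 6): d=(8,-10) inclusive
  edge (8, 6)→(6, 10): d=(-2,4) inclusive
  edge (6, 10)→(0, 16): d=(-6,6) inclusive
    (7,0)@(15, 1): e=[30,-18,0] → .  [on edge]
    (6,1)@(13, 3): e=[26,-14,0] → .  [on edge]
    (5,2)@(11, 5): e=[22,-10,0] → .  [on edge]
    (4,3)@(9, 7): e=[18,-6,0] → .  [on edge]
    (3,4)@(7, 9): e=[14,-2,0] → .  [on edge]
    (2,5)@(5, 11): e=[10,2,0] → X  [on edge]
    (3,5)@(7, 11): e=[30,-6,-12] → .
    (1,6)@(3, 13): e=[6,6,0] → X  [on edge]
    (2,6)@(5, 13): e=[26,-2,-12] → .
    (0,7)@(1, 15): e=[2,10,0] → X  [on edge]
    (1,7)@(3, 15): e=[22,2,-12] → .
    (0,8)@(1, 17): e=[18,6,-12] → .
  covered (3 px):
    . . . . . . . .
    . . . . . . . .
    . . . . . . . .
    . . . . . . . .
    . . . . . . . .
    . . X . . . . .
    . X . . . . . .
    X . . . . . . .
    . . . . . . . .
    . . . . . . . .
    . . . . . . . .
    . . . . . . . .
T2:
  2·area = 120
  edge (15, 8)→(14, 22): d=(-1,14) inclusive
  edge (14, 22)→(6, 14): d=(-8,-8) inclusive
  edge (6, 14)→(15, 8): d=(9,-6) inclusive
    (0,4)@(1, 9): e=[195,0,-75] → .  [on edge]
    (1,5)@(3, 11): e=[165,0,-45] → .  [on edge]
    (5,5)@(11, 11): e=[53,64,3] → X
    (6,5)@(13, 11): e=[25,80,15] → X
    (7,5)@(15, 11): e=[-3,96,27] → .
    (2,6)@(5, 13): e=[135,0,-15] → .  [on edge]
    (4,6)@(9, 13): e=[79,32,9] → X
    (7,6)@(15, 13): e=[-5,80,45] → .
    (3,7)@(7, 15): e=[105,0,15] → X  [on edge]
    (7,7)@(15, 15): e=[-7,64,63] → .
    (3,8)@(7, 17): e=[103,-16,33] → .
    (4,8)@(9, 17): e=[75,0,45] → X  [on edge]
    (5,9)@(11, 19): e=[45,0,75] → X  [on edge]
    (6,10)@(13, 21): e=[15,0,105] → X  [on edge]
    (7,11)@(15, 23): e=[-15,0,135] → .  [on edge]
  covered (15 px):
    . . . . . . . .
    . . . . . . . .
    . . . . . . . .
    . . . . . . . .
    . . . . . . . .
    . . . . . X X .
    . . . . X X X .
    . . . X X X X .
    . . . . X X X .
    . . . . . X X .
    . . . . . . X .
    . . . . . . . .
T3:
  2·area = 114
  edge (11, 8)→(0, 22): d=(-11,14) inclusive
  edge (0, 22)→(6, 4): d=(6,-18) inclusive
  edge (6, 4)→(11, 8): d=(5,4) inclusive
    (3,0)@(7, 1): e=[133,0,-19] → .  [on edge]
    (3,2)@(7, 5): e=[89,24,1] → X
    (4,2)@(9, 5): e=[61,60,-7] → .
    (2,3)@(5, 7): e=[95,0,19] → X  [on edge]
    (4,3)@(9, 7): e=[39,72,3] → X
    (5,3)@(11, 7): e=[11,108,-5] → .
    (2,4)@(5, 9): e=[73,12,29] → X
    (5,4)@(11, 9): e=[-11,120,5] → .
    (2,5)@(5, 11): e=[51,24,39] → X
    (4,5)@(9, 11): e=[-5,96,23] → .
    (1,6)@(3, 13): e=[57,0,57] → X  [on edge]
    (4,6)@(9, 13): e=[-27,108,33] → .
    (0,9)@(1, 19): e=[19,0,95] → X  [on edge]
  covered (16 px):
    . . . . . . . .
    . . . . . . . .
    . . . X . . . .
    . . X X X . . .
    . . X X X . . .
    . . X X . . . .
    . X X X . . . .
    . X X . . . . .
    . X . . . . . .
    X . . . . . . .
    . . . . . . . .
    . . . . . . . .
T4:
  2·area = 200
  edge (14, 8)→(4, 18): d=(-10,10) inclusive
  edge (4, 18)→(0, 2): d=(-4,-16) inclusive
  edge (0, 2)→(14, 8): d=(14,6) inclusive
    (0,1)@(1, 3): e=[180,12,8] → X
    (1,1)@(3, 3): e=[160,44,-4] → .
    (0,2)@(1, 5): e=[160,4,36] → X
    (1,2)@(3, 5): e=[140,36,24] → X
    (2,2)@(5, 5): e=[120,68,12] → X
    (3,2)@(7, 5): e=[100,100,0] → X  [on edge]
    (4,2)@(9, 5): e=[80,132,-12] → .
    (0,3)@(1, 7): e=[140,-4,64] → .
    (1,3)@(3, 7): e=[120,28,52] → X
    (4,3)@(9, 7): e=[60,124,16] → X
    (5,3)@(11, 7): e=[40,156,4] → X
    (6,3)@(13, 7): e=[20,188,-8] → .
    (7,3)@(15, 7): e=[0,220,-20] → .  [on edge]
    (6,4)@(13, 9): e=[0,180,20] → X  [on edge]
    (5,5)@(11, 11): e=[0,140,60] → X  [on edge]
    (4,6)@(9, 13): e=[0,100,100] → X  [on edge]
    (3,7)@(7, 15): e=[0,60,140] → X  [on edge]
    (2,8)@(5, 17): e=[0,20,180] → X  [on edge]
    (1,9)@(3, 19): e=[0,-20,220] → .  [on edge]
    (0,10)@(1, 21): e=[0,-60,260] → .  [on edge]
  covered (28 px):
    . . . . . . . .
    X . . . . . . .
    X X X X . . . .
    . X X X X X . .
    . X X X X X X .
    . X X X X X . .
    . X X X X . . .
    . . X X . . . .
    . . X . . . . .
    . . . . . . . .
    . . . . . . . .
    . . . . . . . .

Result: [2,0,10]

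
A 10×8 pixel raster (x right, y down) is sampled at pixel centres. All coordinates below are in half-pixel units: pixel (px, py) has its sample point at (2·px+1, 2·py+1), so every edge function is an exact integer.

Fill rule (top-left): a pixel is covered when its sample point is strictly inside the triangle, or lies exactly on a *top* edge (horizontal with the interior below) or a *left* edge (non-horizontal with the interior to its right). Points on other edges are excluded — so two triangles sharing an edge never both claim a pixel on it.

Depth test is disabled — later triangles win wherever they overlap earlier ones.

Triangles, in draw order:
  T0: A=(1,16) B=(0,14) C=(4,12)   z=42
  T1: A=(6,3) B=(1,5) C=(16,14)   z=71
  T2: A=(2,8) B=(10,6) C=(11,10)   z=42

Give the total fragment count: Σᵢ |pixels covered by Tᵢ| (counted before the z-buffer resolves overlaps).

T0:
  2·area = 10
  edge (1, 16)→(0, 14): d=(-1,-2) top-left  bias=+0
  edge (0, 14)→(4, 12): d=(4,-2) top-left  bias=+0
  edge (4, 12)→(1, 16): d=(-3,4) right/bottom  bias=-1
    (1,6)@(3, 13): e=[7,2,1] → X
    (2,6)@(5, 13): e=[11,6,-7] → .
    (0,7)@(1, 15): e=[1,6,3] → X
    (1,7)@(3, 15): e=[5,10,-5] → .
  covered (2 px):
    . . . . . . . . . .
    . . . . . . . . . .
    . . . . . . . . . .
    . . . . . . . . . .
    . . . . . . . . . .
    . . . . . . . . . .
    . X . . . . . . . .
    X . . . . . . . . .
T1:
  2·area = 75  (B↔C swapped to make it positive)
  edge (6, 3)→(16, 14): d=(10,11) right/bottom  bias=-1
  edge (16, 14)→(1, 5): d=(-15,-9) top-left  bias=+0
  edge (1, 5)→(6, 3): d=(5,-2) top-left  bias=+0
    (5,0)@(11, 1): e=[-75,150,0] → .  [on edge]
    (0,2)@(1, 5): e=[75,0,0] → X  [on edge]
    (1,2)@(3, 5): e=[53,18,4] → X
    (2,2)@(5, 5): e=[31,36,8] → X
    (3,2)@(7, 5): e=[9,54,12] → X
    (4,2)@(9, 5): e=[-13,72,16] → .
    (0,3)@(1, 7): e=[95,-30,10] → .
    (1,3)@(3, 7): e=[73,-12,14] → .
    (2,3)@(5, 7): e=[51,6,18] → X
    (4,3)@(9, 7): e=[7,42,26] → X
    (5,3)@(11, 7): e=[-15,60,30] → .
    (2,4)@(5, 9): e=[71,-24,28] → .
    (5,5)@(11, 11): e=[25,0,50] → X  [on edge]
  covered (12 px):
    . . . . . . . . . .
    . . . . . . . . . .
    X X X X . . . . . .
    . . X X X . . . . .
    . . . . X X . . . .
    . . . . . X X . . .
    . . . . . . . X . .
    . . . . . . . . . .
T2:
  2·area = 34
  edge (2, 8)→(10, 6): d=(8,-2) top-left  bias=+0
  edge (10, 6)→(11, 10): d=(1,4) right/bottom  bias=-1
  edge (11, 10)→(2, 8): d=(-9,-2) top-left  bias=+0
    (3,3)@(7, 7): e=[2,13,19] → X
    (4,3)@(9, 7): e=[6,5,23] → X
    (5,3)@(11, 7): e=[10,-3,27] → .
    (3,4)@(7, 9): e=[18,15,1] → X
    (5,4)@(11, 9): e=[26,-1,9] → .
    (3,5)@(7, 11): e=[34,17,-17] → .
    (4,5)@(9, 11): e=[38,9,-13] → .
  covered (4 px):
    . . . . . . . . . .
    . . . . . . . . . .
    . . . . . . . . . .
    . . . X X . . . . .
    . . . X X . . . . .
    . . . . . . . . . .
    . . . . . . . . . .
    . . . . . . . . . .

Final: 18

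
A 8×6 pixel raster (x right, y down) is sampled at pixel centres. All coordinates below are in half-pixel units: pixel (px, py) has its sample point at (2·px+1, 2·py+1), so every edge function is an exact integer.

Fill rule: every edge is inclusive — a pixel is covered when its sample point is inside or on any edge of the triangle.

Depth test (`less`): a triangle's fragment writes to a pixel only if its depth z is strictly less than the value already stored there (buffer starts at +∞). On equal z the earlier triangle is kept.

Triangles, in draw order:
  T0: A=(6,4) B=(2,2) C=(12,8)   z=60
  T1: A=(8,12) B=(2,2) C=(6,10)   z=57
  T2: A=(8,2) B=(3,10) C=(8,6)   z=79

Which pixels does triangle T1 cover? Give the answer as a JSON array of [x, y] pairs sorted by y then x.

T0:
  2·area = 4  (B↔C swapped to make it positive)
  edge (6, 4)→(12, 8): d=(6,4) inclusive
  edge (12, 8)→(2, 2): d=(-10,-6) inclusive
  edge (2, 2)→(6, 4): d=(4,2) inclusive
    (3,2)@(7, 5): e=[2,0,2] → █  [on edge]
    (4,2)@(9, 5): e=[-6,12,-2] → ·
    (3,3)@(7, 7): e=[14,-20,10] → ·
  covered (1 px):
    · · · · · · · ·
    · · · · · · · ·
    · · · █ · · · ·
    · · · · · · · ·
    · · · · · · · ·
    · · · · · · · ·
T1:
  2·area = 8  (B↔C swapped to make it positive)
  edge (8, 12)→(6, 10): d=(-2,-2) inclusive
  edge (6, 10)→(2, 2): d=(-4,-8) inclusive
  edge (2, 2)→(8, 12): d=(6,10) inclusive
    (0,2)@(1, 5): e=[0,-20,28] → ·  [on edge]
    (1,3)@(3, 7): e=[0,-12,20] → ·  [on edge]
    (2,3)@(5, 7): e=[4,4,0] → █  [on edge]
    (3,3)@(7, 7): e=[8,20,-20] → ·
    (2,4)@(5, 9): e=[0,-4,12] → ·  [on edge]
    (3,5)@(7, 11): e=[0,4,4] → █  [on edge]
    (4,5)@(9, 11): e=[4,20,-16] → ·
  covered (2 px):
    · · · · · · · ·
    · · · · · · · ·
    · · · · · · · ·
    · · █ · · · · ·
    · · · · · · · ·
    · · · █ · · · ·
T2:
  2·area = 20  (B↔C swapped to make it positive)
  edge (8, 2)→(8, 6): d=(0,4) inclusive
  edge (8, 6)→(3, 10): d=(-5,4) inclusive
  edge (3, 10)→(8, 2): d=(5,-8) inclusive
    (3,2)@(7, 5): e=[4,9,7] → █
    (4,2)@(9, 5): e=[-4,1,23] → ·
    (2,3)@(5, 7): e=[12,7,1] → █
    (3,3)@(7, 7): e=[4,-1,17] → ·
    (2,4)@(5, 9): e=[12,-3,11] → ·
  covered (2 px):
    · · · · · · · ·
    · · · · · · · ·
    · · · █ · · · ·
    · · █ · · · · ·
    · · · · · · · ·
    · · · · · · · ·

Final: [[2,3],[3,5]]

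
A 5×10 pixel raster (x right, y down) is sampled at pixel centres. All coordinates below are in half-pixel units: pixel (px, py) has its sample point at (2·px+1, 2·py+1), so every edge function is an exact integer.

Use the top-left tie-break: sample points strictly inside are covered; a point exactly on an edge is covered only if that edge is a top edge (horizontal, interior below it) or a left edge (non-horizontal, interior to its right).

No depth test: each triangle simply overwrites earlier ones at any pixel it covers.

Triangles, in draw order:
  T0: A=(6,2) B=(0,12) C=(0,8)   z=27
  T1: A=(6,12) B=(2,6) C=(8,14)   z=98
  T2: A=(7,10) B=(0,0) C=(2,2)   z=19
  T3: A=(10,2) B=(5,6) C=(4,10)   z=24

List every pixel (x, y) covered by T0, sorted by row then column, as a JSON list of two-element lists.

T0:
  2·area = 24
  edge (6, 2)→(0, 12): d=(-6,10) right/bottom  bias=-1
  edge (0, 12)→(0, 8): d=(0,-4) top-left  bias=+0
  edge (0, 8)→(6, 2): d=(6,-6) top-left  bias=+0
    (3,0)@(7, 1): e=[-4,28,0] → ·  [on edge]
    (2,1)@(5, 3): e=[4,20,0] → #  [on edge]
    (3,1)@(7, 3): e=[-16,28,12] → ·
    (1,2)@(3, 5): e=[12,12,0] → #  [on edge]
    (2,2)@(5, 5): e=[-8,20,12] → ·
    (0,3)@(1, 7): e=[20,4,0] → #  [on edge]
    (1,3)@(3, 7): e=[0,12,12] → ·  [on edge]
    (0,4)@(1, 9): e=[8,4,12] → #
    (1,4)@(3, 9): e=[-12,12,24] → ·
    (0,5)@(1, 11): e=[-4,4,24] → ·
  covered (4 px):
    · · · · ·
    · · # · ·
    · # · · ·
    # · · · ·
    # · · · ·
    · · · · ·
    · · · · ·
    · · · · ·
    · · · · ·
    · · · · ·
T1:
  2·area = 4
  edge (6, 12)→(2, 6): d=(-4,-6) top-left  bias=+0
  edge (2, 6)→(8, 14): d=(6,8) right/bottom  bias=-1
  edge (8, 14)→(6, 12): d=(-2,-2) top-left  bias=+0
    (0,3)@(1, 7): e=[-10,14,0] → ·  [on edge]
    (1,4)@(3, 9): e=[-6,10,0] → ·  [on edge]
    (2,5)@(5, 11): e=[-2,6,0] → ·  [on edge]
    (3,6)@(7, 13): e=[2,2,0] → #  [on edge]
    (4,6)@(9, 13): e=[14,-14,4] → ·
    (3,7)@(7, 15): e=[-6,14,-4] → ·
    (4,7)@(9, 15): e=[6,-2,0] → ·  [on edge]
  covered (1 px):
    · · · · ·
    · · · · ·
    · · · · ·
    · · · · ·
    · · · · ·
    · · · · ·
    · · · # ·
    · · · · ·
    · · · · ·
    · · · · ·
T2:
  2·area = 6
  edge (7, 10)→(0, 0): d=(-7,-10) top-left  bias=+0
  edge (0, 0)→(2, 2): d=(2,2) right/bottom  bias=-1
  edge (2, 2)→(7, 10): d=(5,8) right/bottom  bias=-1
    (0,0)@(1, 1): e=[3,0,3] → ·  [on edge]
    (1,1)@(3, 3): e=[9,0,-3] → ·  [on edge]
    (2,2)@(5, 5): e=[15,0,-9] → ·  [on edge]
    (2,3)@(5, 7): e=[1,4,1] → #
    (3,3)@(7, 7): e=[21,0,-15] → ·  [on edge]
    (2,4)@(5, 9): e=[-13,8,11] → ·
    (4,4)@(9, 9): e=[27,0,-21] → ·  [on edge]
  covered (1 px):
    · · · · ·
    · · · · ·
    · · · · ·
    · · # · ·
    · · · · ·
    · · · · ·
    · · · · ·
    · · · · ·
    · · · · ·
    · · · · ·
T3:
  2·area = 16  (B↔C swapped to make it positive)
  edge (10, 2)→(4, 10): d=(-6,8) right/bottom  bias=-1
  edge (4, 10)→(5, 6): d=(1,-4) top-left  bias=+0
  edge (5, 6)→(10, 2): d=(5,-4) top-left  bias=+0
    (4,1)@(9, 3): e=[2,13,1] → #
    (3,2)@(7, 5): e=[6,7,3] → #
    (4,2)@(9, 5): e=[-10,15,11] → ·
    (2,3)@(5, 7): e=[10,1,5] → #
    (3,3)@(7, 7): e=[-6,9,13] → ·
    (2,4)@(5, 9): e=[-2,3,15] → ·
  covered (3 px):
    · · · · ·
    · · · · #
    · · · # ·
    · · # · ·
    · · · · ·
    · · · · ·
    · · · · ·
    · · · · ·
    · · · · ·
    · · · · ·

Result: [[2,1],[1,2],[0,3],[0,4]]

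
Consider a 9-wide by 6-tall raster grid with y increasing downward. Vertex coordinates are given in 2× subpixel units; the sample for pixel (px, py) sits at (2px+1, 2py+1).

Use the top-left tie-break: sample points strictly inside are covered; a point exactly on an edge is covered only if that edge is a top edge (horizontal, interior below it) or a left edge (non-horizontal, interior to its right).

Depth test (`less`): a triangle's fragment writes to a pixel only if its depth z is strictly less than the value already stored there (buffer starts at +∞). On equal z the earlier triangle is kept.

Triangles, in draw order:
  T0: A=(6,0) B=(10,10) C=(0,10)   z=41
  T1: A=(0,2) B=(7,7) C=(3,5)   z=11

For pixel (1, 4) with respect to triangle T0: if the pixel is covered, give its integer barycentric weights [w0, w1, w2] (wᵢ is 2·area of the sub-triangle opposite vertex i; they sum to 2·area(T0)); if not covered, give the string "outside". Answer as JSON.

T0:
  2·area = 100
  edge (6, 0)→(10, 10): d=(4,10) right/bottom  bias=-1
  edge (10, 10)→(0, 10): d=(-10,0) right/bottom  bias=-1
  edge (0, 10)→(6, 0): d=(6,-10) top-left  bias=+0
    (2,1)@(5, 3): e=[22,70,8] → █
    (3,1)@(7, 3): e=[2,70,28] → █
    (4,1)@(9, 3): e=[-18,70,48] → ·
    (1,2)@(3, 5): e=[50,50,0] → █  [on edge]
    (4,2)@(9, 5): e=[-10,50,60] → ·
    (1,3)@(3, 7): e=[58,30,12] → █
    (4,3)@(9, 7): e=[-2,30,72] → ·
    (0,4)@(1, 9): e=[86,10,4] → █
    (4,4)@(9, 9): e=[6,10,84] → █
    (5,4)@(11, 9): e=[-14,10,104] → ·
    (0,5)@(1, 11): e=[94,-10,16] → ·
    (1,5)@(3, 11): e=[74,-10,36] → ·
  covered (13 px):
    · · · · · · · · ·
    · · █ █ · · · · ·
    · █ █ █ · · · · ·
    · █ █ █ · · · · ·
    █ █ █ █ █ · · · ·
    · · · · · · · · ·
T1:
  2·area = 6
  edge (0, 2)→(7, 7): d=(7,5) right/bottom  bias=-1
  edge (7, 7)→(3, 5): d=(-4,-2) top-left  bias=+0
  edge (3, 5)→(0, 2): d=(-3,-3) top-left  bias=+0
    (0,1)@(1, 3): e=[2,4,0] → █  [on edge]
    (1,1)@(3, 3): e=[-8,8,6] → ·
    (0,2)@(1, 5): e=[16,-4,-6] → ·
    (1,2)@(3, 5): e=[6,0,0] → █  [on edge]
    (2,2)@(5, 5): e=[-4,4,6] → ·
    (1,3)@(3, 7): e=[20,-8,-6] → ·
    (2,3)@(5, 7): e=[10,-4,0] → ·  [on edge]
    (3,3)@(7, 7): e=[0,0,6] → ·  [on edge]
    (3,4)@(7, 9): e=[14,-8,0] → ·  [on edge]
    (5,4)@(11, 9): e=[-6,0,12] → ·  [on edge]
    (4,5)@(9, 11): e=[18,-12,0] → ·  [on edge]
    (7,5)@(15, 11): e=[-12,0,18] → ·  [on edge]
  covered (2 px):
    · · · · · · · · ·
    █ · · · · · · · ·
    · █ · · · · · · ·
    · · · · · · · · ·
    · · · · · · · · ·
    · · · · · · · · ·

Final: [10,24,66]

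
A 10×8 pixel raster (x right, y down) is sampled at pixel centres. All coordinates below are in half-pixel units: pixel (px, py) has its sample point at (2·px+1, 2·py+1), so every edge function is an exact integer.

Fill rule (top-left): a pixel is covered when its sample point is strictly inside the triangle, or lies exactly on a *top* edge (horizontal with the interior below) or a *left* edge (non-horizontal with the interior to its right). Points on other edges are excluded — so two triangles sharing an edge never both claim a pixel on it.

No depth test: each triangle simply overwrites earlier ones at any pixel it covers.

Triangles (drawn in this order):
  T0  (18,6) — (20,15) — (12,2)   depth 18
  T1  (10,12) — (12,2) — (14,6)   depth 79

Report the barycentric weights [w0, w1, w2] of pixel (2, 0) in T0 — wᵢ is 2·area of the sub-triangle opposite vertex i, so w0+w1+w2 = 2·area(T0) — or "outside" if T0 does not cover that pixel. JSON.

T0:
  2·area = 46
  edge (18, 6)→(20, 15): d=(2,9) right/bottom  bias=-1
  edge (20, 15)→(12, 2): d=(-8,-13) top-left  bias=+0
  edge (12, 2)→(18, 6): d=(6,4) right/bottom  bias=-1
    (6,1)@(13, 3): e=[39,5,2] → █
    (7,1)@(15, 3): e=[21,31,-6] → ·
    (6,2)@(13, 5): e=[43,-11,14] → ·
    (7,2)@(15, 5): e=[25,15,6] → █
    (8,2)@(17, 5): e=[7,41,-2] → ·
    (7,3)@(15, 7): e=[29,-1,18] → ·
    (8,3)@(17, 7): e=[11,25,10] → █
    (9,3)@(19, 7): e=[-7,51,2] → ·
    (8,4)@(17, 9): e=[15,9,22] → █
    (9,4)@(19, 9): e=[-3,35,14] → ·
    (8,5)@(17, 11): e=[19,-7,34] → ·
    (9,5)@(19, 11): e=[1,19,26] → █
  covered (6 px):
    · · · · · · · · · ·
    · · · · · · █ · · ·
    · · · · · · · █ · ·
    · · · · · · · · █ ·
    · · · · · · · · █ ·
    · · · · · · · · · █
    · · · · · · · · · █
    · · · · · · · · · ·
T1:
  2·area = 28
  edge (10, 12)→(12, 2): d=(2,-10) top-left  bias=+0
  edge (12, 2)→(14, 6): d=(2,4) right/bottom  bias=-1
  edge (14, 6)→(10, 12): d=(-4,6) right/bottom  bias=-1
    (6,2)@(13, 5): e=[16,2,10] → █
    (7,2)@(15, 5): e=[36,-6,-2] → ·
    (5,3)@(11, 7): e=[0,14,14] → █  [on edge]
    (7,3)@(15, 7): e=[40,-2,-10] → ·
    (5,4)@(11, 9): e=[4,18,6] → █
    (6,4)@(13, 9): e=[24,10,-6] → ·
    (5,5)@(11, 11): e=[8,22,-2] → ·
  covered (4 px):
    · · · · · · · · · ·
    · · · · · · · · · ·
    · · · · · · █ · · ·
    · · · · · █ █ · · ·
    · · · · · █ · · · ·
    · · · · · · · · · ·
    · · · · · · · · · ·
    · · · · · · · · · ·

Result: "outside"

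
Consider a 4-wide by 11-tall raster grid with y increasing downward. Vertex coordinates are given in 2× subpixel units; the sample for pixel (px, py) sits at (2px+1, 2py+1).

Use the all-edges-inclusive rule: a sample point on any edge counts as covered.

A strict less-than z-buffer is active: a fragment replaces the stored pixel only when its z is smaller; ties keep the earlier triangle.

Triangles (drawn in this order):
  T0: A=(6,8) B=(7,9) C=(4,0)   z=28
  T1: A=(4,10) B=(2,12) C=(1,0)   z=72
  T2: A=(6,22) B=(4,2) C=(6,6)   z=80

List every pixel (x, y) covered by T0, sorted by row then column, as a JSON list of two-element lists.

T0:
  2·area = 6  (B↔C swapped to make it positive)
  edge (6, 8)→(4, 0): d=(-2,-8) inclusive
  edge (4, 0)→(7, 9): d=(3,9) inclusive
  edge (7, 9)→(6, 8): d=(-1,-1) inclusive
    (0,1)@(1, 3): e=[-30,36,0] → ·  [on edge]
    (2,1)@(5, 3): e=[2,0,4] → #  [on edge]
    (3,1)@(7, 3): e=[18,-18,6] → ·
    (1,2)@(3, 5): e=[-18,24,0] → ·  [on edge]
    (2,2)@(5, 5): e=[-2,6,2] → ·
    (2,3)@(5, 7): e=[-6,12,0] → ·  [on edge]
    (3,4)@(7, 9): e=[6,0,0] → #  [on edge]
    (3,5)@(7, 11): e=[2,6,-2] → ·
  covered (2 px):
    · · · ·
    · · # ·
    · · · ·
    · · · ·
    · · · #
    · · · ·
    · · · ·
    · · · ·
    · · · ·
    · · · ·
    · · · ·
T1:
  2·area = 26
  edge (4, 10)→(2, 12): d=(-2,2) inclusive
  edge (2, 12)→(1, 0): d=(-1,-12) inclusive
  edge (1, 0)→(4, 10): d=(3,10) inclusive
    (1,3)@(3, 7): e=[8,17,1] → #
    (2,3)@(5, 7): e=[4,41,-19] → ·
    (3,3)@(7, 7): e=[0,65,-39] → ·  [on edge]
    (1,4)@(3, 9): e=[4,15,7] → #
    (2,4)@(5, 9): e=[0,39,-13] → ·  [on edge]
    (1,5)@(3, 11): e=[0,13,13] → #  [on edge]
    (2,5)@(5, 11): e=[-4,37,-7] → ·
    (0,6)@(1, 13): e=[0,-13,39] → ·  [on edge]
    (1,6)@(3, 13): e=[-4,11,19] → ·
  covered (3 px):
    · · · ·
    · · · ·
    · · · ·
    · # · ·
    · # · ·
    · # · ·
    · · · ·
    · · · ·
    · · · ·
    · · · ·
    · · · ·
T2:
  2·area = 32
  edge (6, 22)→(4, 2): d=(-2,-20) inclusive
  edge (4, 2)→(6, 6): d=(2,4) inclusive
  edge (6, 6)→(6, 22): d=(0,16) inclusive
    (2,2)@(5, 5): e=[14,2,16] → #
    (3,2)@(7, 5): e=[54,-6,-16] → ·
    (2,3)@(5, 7): e=[10,6,16] → #
    (3,3)@(7, 7): e=[50,-2,-16] → ·
    (2,4)@(5, 9): e=[6,10,16] → #
    (3,4)@(7, 9): e=[46,2,-16] → ·
    (2,5)@(5, 11): e=[2,14,16] → #
    (3,5)@(7, 11): e=[42,6,-16] → ·
    (2,6)@(5, 13): e=[-2,18,16] → ·
  covered (4 px):
    · · · ·
    · · · ·
    · · # ·
    · · # ·
    · · # ·
    · · # ·
    · · · ·
    · · · ·
    · · · ·
    · · · ·
    · · · ·

Final: [[2,1],[3,4]]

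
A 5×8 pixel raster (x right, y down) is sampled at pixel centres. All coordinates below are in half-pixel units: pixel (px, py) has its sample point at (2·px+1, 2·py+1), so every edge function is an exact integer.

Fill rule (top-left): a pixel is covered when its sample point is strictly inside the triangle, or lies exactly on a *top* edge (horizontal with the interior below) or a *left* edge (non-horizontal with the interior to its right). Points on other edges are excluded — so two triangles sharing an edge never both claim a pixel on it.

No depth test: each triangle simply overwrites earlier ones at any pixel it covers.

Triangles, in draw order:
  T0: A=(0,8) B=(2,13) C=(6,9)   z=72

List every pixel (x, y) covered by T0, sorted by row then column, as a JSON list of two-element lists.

T0:
  2·area = 28  (B↔C swapped to make it positive)
  edge (0, 8)→(6, 9): d=(6,1) right/bottom  bias=-1
  edge (6, 9)→(2, 13): d=(-4,4) right/bottom  bias=-1
  edge (2, 13)→(0, 8): d=(-2,-5) top-left  bias=+0
    (0,4)@(1, 9): e=[5,20,3] → █
    (1,4)@(3, 9): e=[3,12,13] → █
    (2,4)@(5, 9): e=[1,4,23] → █
    (3,4)@(7, 9): e=[-1,-4,33] → ·
    (0,5)@(1, 11): e=[17,12,-1] → ·
    (1,5)@(3, 11): e=[15,4,9] → █
    (2,5)@(5, 11): e=[13,-4,19] → ·
    (1,6)@(3, 13): e=[27,-4,5] → ·
  covered (4 px):
    · · · · ·
    · · · · ·
    · · · · ·
    · · · · ·
    █ █ █ · ·
    · █ · · ·
    · · · · ·
    · · · · ·

Answer: [[0,4],[1,4],[2,4],[1,5]]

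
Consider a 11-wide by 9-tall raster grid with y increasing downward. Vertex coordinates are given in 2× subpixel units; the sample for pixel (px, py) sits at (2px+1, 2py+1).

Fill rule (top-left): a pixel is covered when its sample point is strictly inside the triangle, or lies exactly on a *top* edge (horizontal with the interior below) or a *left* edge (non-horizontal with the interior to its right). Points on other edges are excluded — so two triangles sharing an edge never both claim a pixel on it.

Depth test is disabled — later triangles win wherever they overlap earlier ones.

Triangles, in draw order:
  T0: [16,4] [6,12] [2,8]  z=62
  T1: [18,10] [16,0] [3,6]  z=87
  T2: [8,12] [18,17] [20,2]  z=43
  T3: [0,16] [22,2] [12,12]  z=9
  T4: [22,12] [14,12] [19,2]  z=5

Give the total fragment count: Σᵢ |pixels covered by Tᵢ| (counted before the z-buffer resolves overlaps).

T0:
  2·area = 72
  edge (16, 4)→(6, 12): d=(-10,8) right/bottom  bias=-1
  edge (6, 12)→(2, 8): d=(-4,-4) top-left  bias=+0
  edge (2, 8)→(16, 4): d=(14,-4) top-left  bias=+0
    (6,2)@(13, 5): e=[14,56,2] → X
    (7,2)@(15, 5): e=[-2,64,10] → .
    (0,3)@(1, 7): e=[90,0,-18] → .  [on edge]
    (3,3)@(7, 7): e=[42,24,6] → X
    (4,3)@(9, 7): e=[26,32,14] → X
    (5,3)@(11, 7): e=[10,40,22] → X
    (6,3)@(13, 7): e=[-6,48,30] → .
    (1,4)@(3, 9): e=[54,0,18] → X  [on edge]
    (2,4)@(5, 9): e=[38,8,26] → X
    (5,4)@(11, 9): e=[-10,32,50] → .
    (1,5)@(3, 11): e=[34,-8,46] → .
    (2,5)@(5, 11): e=[18,0,54] → X  [on edge]
    (3,6)@(7, 13): e=[-18,0,90] → .  [on edge]
    (4,7)@(9, 15): e=[-54,0,126] → .  [on edge]
    (5,8)@(11, 17): e=[-90,0,162] → .  [on edge]
  covered (10 px):
    . . . . . . . . . . .
    . . . . . . . . . . .
    . . . . . . X . . . .
    . . . X X X . . . . .
    . X X X X . . . . . .
    . . X X . . . . . . .
    . . . . . . . . . . .
    . . . . . . . . . . .
    . . . . . . . . . . .
T1:
  2·area = 142  (B↔C swapped to make it positive)
  edge (18, 10)→(3, 6): d=(-15,-4) top-left  bias=+0
  edge (3, 6)→(16, 0): d=(13,-6) top-left  bias=+0
  edge (16, 0)→(18, 10): d=(2,10) right/bottom  bias=-1
    (7,0)@(15, 1): e=[123,7,12] → X
    (8,0)@(17, 1): e=[131,19,-8] → .
    (5,1)@(11, 3): e=[77,9,56] → X
    (6,1)@(13, 3): e=[85,21,36] → X
    (8,1)@(17, 3): e=[101,45,-4] → .
    (3,2)@(7, 5): e=[31,11,100] → X
    (4,2)@(9, 5): e=[39,23,80] → X
    (8,2)@(17, 5): e=[71,71,0] → .  [on edge]
    (3,3)@(7, 7): e=[1,37,104] → X
    (8,3)@(17, 7): e=[41,97,4] → X
    (9,3)@(19, 7): e=[49,109,-16] → .
    (3,4)@(7, 9): e=[-29,63,108] → .
    (9,7)@(19, 15): e=[-71,213,0] → .  [on edge]
  covered (17 px):
    . . . . . . . X . . .
    . . . . . X X X . . .
    . . . X X X X X . . .
    . . . X X X X X X . .
    . . . . . . . X X . .
    . . . . . . . . . . .
    . . . . . . . . . . .
    . . . . . . . . . . .
    . . . . . . . . . . .
T2:
  2·area = 160  (B↔C swapped to make it positive)
  edge (8, 12)→(20, 2): d=(12,-10) top-left  bias=+0
  edge (20, 2)→(18, 17): d=(-2,15) right/bottom  bias=-1
  edge (18, 17)→(8, 12): d=(-10,-5) top-left  bias=+0
    (9,1)@(19, 3): e=[2,13,145] → X
    (10,1)@(21, 3): e=[22,-17,155] → .
    (8,2)@(17, 5): e=[6,39,115] → X
    (10,2)@(21, 5): e=[46,-21,135] → .
    (7,3)@(15, 7): e=[10,65,85] → X
    (10,3)@(21, 7): e=[70,-25,115] → .
    (6,4)@(13, 9): e=[14,91,55] → X
    (10,4)@(21, 9): e=[94,-29,95] → .
    (5,5)@(11, 11): e=[18,117,25] → X
    (9,5)@(19, 11): e=[98,-3,65] → .
    (5,6)@(11, 13): e=[42,113,5] → X
    (9,6)@(19, 13): e=[122,-7,45] → .
  covered (20 px):
    . . . . . . . . . . .
    . . . . . . . . . X .
    . . . . . . . . X X .
    . . . . . . . X X X .
    . . . . . . X X X X .
    . . . . . X X X X . .
    . . . . . X X X X . .
    . . . . . . . X X . .
    . . . . . . . . . . .
T3:
  2·area = 80
  edge (0, 16)→(22, 2): d=(22,-14) top-left  bias=+0
  edge (22, 2)→(12, 12): d=(-10,10) right/bottom  bias=-1
  edge (12, 12)→(0, 16): d=(-12,4) right/bottom  bias=-1
    (10,1)@(21, 3): e=[8,0,72] → .  [on edge]
    (9,2)@(19, 5): e=[24,0,56] → .  [on edge]
    (7,3)@(15, 7): e=[12,20,48] → X
    (8,3)@(17, 7): e=[40,0,40] → .  [on edge]
    (5,4)@(11, 9): e=[0,40,40] → X  [on edge]
    (6,4)@(13, 9): e=[28,20,32] → X
    (7,4)@(15, 9): e=[56,0,24] → .  [on edge]
    (10,4)@(21, 9): e=[140,-60,0] → .  [on edge]
    (4,5)@(9, 11): e=[16,40,24] → X
    (6,5)@(13, 11): e=[72,0,8] → .  [on edge]
    (7,5)@(15, 11): e=[100,-20,0] → .  [on edge]
    (2,6)@(5, 13): e=[4,60,16] → X
    (4,6)@(9, 13): e=[60,20,0] → .  [on edge]
    (5,6)@(11, 13): e=[88,0,-8] → .  [on edge]
    (1,7)@(3, 15): e=[20,60,0] → .  [on edge]
    (4,7)@(9, 15): e=[104,0,-24] → .  [on edge]
    (3,8)@(7, 17): e=[120,0,-40] → .  [on edge]
  covered (7 px):
    . . . . . . . . . . .
    . . . . . . . . . . .
    . . . . . . . . . . .
    . . . . . . . X . . .
    . . . . . X X . . . .
    . . . . X X . . . . .
    . . X X . . . . . . .
    . . . . . . . . . . .
    . . . . . . . . . . .
T4:
  2·area = 80
  edge (22, 12)→(14, 12): d=(-8,0) right/bottom  bias=-1
  edge (14, 12)→(19, 2): d=(5,-10) top-left  bias=+0
  edge (19, 2)→(22, 12): d=(3,10) right/bottom  bias=-1
    (9,1)@(19, 3): e=[72,5,3] → X
    (10,1)@(21, 3): e=[72,25,-17] → .
    (9,2)@(19, 5): e=[56,15,9] → X
    (10,2)@(21, 5): e=[56,35,-11] → .
    (8,3)@(17, 7): e=[40,5,35] → X
    (10,3)@(21, 7): e=[40,45,-5] → .
    (8,4)@(17, 9): e=[24,15,41] → X
    (10,4)@(21, 9): e=[24,55,1] → X
    (7,5)@(15, 11): e=[8,5,67] → X
    (7,6)@(15, 13): e=[-8,15,73] → .
    (8,6)@(17, 13): e=[-8,35,53] → .
    (9,6)@(19, 13): e=[-8,55,33] → .
  covered (11 px):
    . . . . . . . . . . .
    . . . . . . . . . X .
    . . . . . . . . . X .
    . . . . . . . . X X .
    . . . . . . . . X X X
    . . . . . . . X X X X
    . . . . . . . . . . .
    . . . . . . . . . . .
    . . . . . . . . . . .

Final: 65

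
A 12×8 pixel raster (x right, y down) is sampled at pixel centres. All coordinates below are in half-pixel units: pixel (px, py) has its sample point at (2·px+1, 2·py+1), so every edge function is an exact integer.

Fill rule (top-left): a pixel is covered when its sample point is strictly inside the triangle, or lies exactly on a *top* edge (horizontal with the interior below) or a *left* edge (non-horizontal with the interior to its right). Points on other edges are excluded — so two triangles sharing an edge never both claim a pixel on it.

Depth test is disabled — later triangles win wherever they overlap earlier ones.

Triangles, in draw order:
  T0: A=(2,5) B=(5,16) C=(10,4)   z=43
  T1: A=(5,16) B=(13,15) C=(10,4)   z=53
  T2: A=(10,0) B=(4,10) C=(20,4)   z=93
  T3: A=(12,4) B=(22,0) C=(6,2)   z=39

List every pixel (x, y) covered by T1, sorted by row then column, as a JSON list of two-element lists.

T0:
  2·area = 91  (B↔C swapped to make it positive)
  edge (2, 5)→(10, 4): d=(8,-1) top-left  bias=+0
  edge (10, 4)→(5, 16): d=(-5,12) right/bottom  bias=-1
  edge (5, 16)→(2, 5): d=(-3,-11) top-left  bias=+0
    (1,2)@(3, 5): e=[1,79,11] → █
    (2,2)@(5, 5): e=[3,55,33] → █
    (3,2)@(7, 5): e=[5,31,55] → █
    (4,2)@(9, 5): e=[7,7,77] → █
    (5,2)@(11, 5): e=[9,-17,99] → ·
    (1,3)@(3, 7): e=[17,69,5] → █
    (4,3)@(9, 7): e=[23,-3,71] → ·
    (1,4)@(3, 9): e=[33,59,-1] → ·
    (2,4)@(5, 9): e=[35,35,21] → █
    (4,4)@(9, 9): e=[39,-13,65] → ·
    (2,5)@(5, 11): e=[51,25,15] → █
    (4,5)@(9, 11): e=[55,-23,59] → ·
  covered (13 px):
    · · · · · · · · · · · ·
    · · · · · · · · · · · ·
    · █ █ █ █ · · · · · · ·
    · █ █ █ · · · · · · · ·
    · · █ █ · · · · · · · ·
    · · █ █ · · · · · · · ·
    · · █ · · · · · · · · ·
    · · █ · · · · · · · · ·
T1:
  2·area = 91  (B↔C swapped to make it positive)
  edge (5, 16)→(10, 4): d=(5,-12) top-left  bias=+0
  edge (10, 4)→(13, 15): d=(3,11) right/bottom  bias=-1
  edge (13, 15)→(5, 16): d=(-8,1) right/bottom  bias=-1
    (4,3)@(9, 7): e=[3,20,68] → █
    (5,3)@(11, 7): e=[27,-2,66] → ·
    (4,4)@(9, 9): e=[13,26,52] → █
    (5,4)@(11, 9): e=[37,4,50] → █
    (6,4)@(13, 9): e=[61,-18,48] → ·
    (4,5)@(9, 11): e=[23,32,36] → █
    (6,5)@(13, 11): e=[71,-12,32] → ·
    (3,6)@(7, 13): e=[9,60,22] → █
    (6,6)@(13, 13): e=[81,-6,16] → ·
    (3,7)@(7, 15): e=[19,66,6] → █
    (6,7)@(13, 15): e=[91,0,0] → ·  [on edge]
  covered (11 px):
    · · · · · · · · · · · ·
    · · · · · · · · · · · ·
    · · · · · · · · · · · ·
    · · · · █ · · · · · · ·
    · · · · █ █ · · · · · ·
    · · · · █ █ · · · · · ·
    · · · █ █ █ · · · · · ·
    · · · █ █ █ · · · · · ·
T2:
  2·area = 124  (B↔C swapped to make it positive)
  edge (10, 0)→(20, 4): d=(10,4) right/bottom  bias=-1
  edge (20, 4)→(4, 10): d=(-16,6) right/bottom  bias=-1
  edge (4, 10)→(10, 0): d=(6,-10) top-left  bias=+0
    (5,0)@(11, 1): e=[6,102,16] → █
    (6,0)@(13, 1): e=[-2,90,36] → ·
    (4,1)@(9, 3): e=[34,82,8] → █
    (6,1)@(13, 3): e=[18,58,48] → █
    (7,1)@(15, 3): e=[10,46,68] → █
    (8,1)@(17, 3): e=[2,34,88] → █
    (9,1)@(19, 3): e=[-6,22,108] → ·
    (3,2)@(7, 5): e=[62,62,0] → █  [on edge]
    (9,2)@(19, 5): e=[14,-10,120] → ·
    (3,3)@(7, 7): e=[82,30,12] → █
    (6,3)@(13, 7): e=[58,-6,72] → ·
    (7,3)@(15, 7): e=[50,-18,92] → ·
    (0,7)@(1, 15): e=[186,-62,0] → ·  [on edge]
  covered (16 px):
    · · · · · █ · · · · · ·
    · · · · █ █ █ █ █ · · ·
    · · · █ █ █ █ █ █ · · ·
    · · · █ █ █ · · · · · ·
    · · █ · · · · · · · · ·
    · · · · · · · · · · · ·
    · · · · · · · · · · · ·
    · · · · · · · · · · · ·
T3:
  2·area = 44  (B↔C swapped to make it positive)
  edge (12, 4)→(6, 2): d=(-6,-2) top-left  bias=+0
  edge (6, 2)→(22, 0): d=(16,-2) top-left  bias=+0
  edge (22, 0)→(12, 4): d=(-10,4) right/bottom  bias=-1
    (1,0)@(3, 1): e=[0,-22,66] → ·  [on edge]
    (7,0)@(15, 1): e=[24,2,18] → █
    (8,0)@(17, 1): e=[28,6,10] → █
    (9,0)@(19, 1): e=[32,10,2] → █
    (10,0)@(21, 1): e=[36,14,-6] → ·
    (4,1)@(9, 3): e=[0,22,22] → █  [on edge]
    (5,1)@(11, 3): e=[4,26,14] → █
    (6,1)@(13, 3): e=[8,30,6] → █
    (7,1)@(15, 3): e=[12,34,-2] → ·
    (8,1)@(17, 3): e=[16,38,-10] → ·
    (9,1)@(19, 3): e=[20,42,-18] → ·
    (4,2)@(9, 5): e=[-12,54,2] → ·
    (7,2)@(15, 5): e=[0,66,-22] → ·  [on edge]
    (10,3)@(21, 7): e=[0,110,-66] → ·  [on edge]
  covered (6 px):
    · · · · · · · █ █ █ · ·
    · · · · █ █ █ · · · · ·
    · · · · · · · · · · · ·
    · · · · · · · · · · · ·
    · · · · · · · · · · · ·
    · · · · · · · · · · · ·
    · · · · · · · · · · · ·
    · · · · · · · · · · · ·

Answer: [[4,3],[4,4],[5,4],[4,5],[5,5],[3,6],[4,6],[5,6],[3,7],[4,7],[5,7]]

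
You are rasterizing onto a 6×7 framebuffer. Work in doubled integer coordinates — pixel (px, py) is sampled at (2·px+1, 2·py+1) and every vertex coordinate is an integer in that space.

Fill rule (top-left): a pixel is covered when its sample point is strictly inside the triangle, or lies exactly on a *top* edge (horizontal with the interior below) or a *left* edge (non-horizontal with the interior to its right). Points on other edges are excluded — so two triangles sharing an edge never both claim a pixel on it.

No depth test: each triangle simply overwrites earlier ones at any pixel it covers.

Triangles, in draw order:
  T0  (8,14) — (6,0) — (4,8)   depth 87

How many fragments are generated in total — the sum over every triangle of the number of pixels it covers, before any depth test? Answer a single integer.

T0:
  2·area = 44  (B↔C swapped to make it positive)
  edge (8, 14)→(4, 8): d=(-4,-6) top-left  bias=+0
  edge (4, 8)→(6, 0): d=(2,-8) top-left  bias=+0
  edge (6, 0)→(8, 14): d=(2,14) right/bottom  bias=-1
    (2,2)@(5, 5): e=[18,2,24] → #
    (3,2)@(7, 5): e=[30,18,-4] → ·
    (2,3)@(5, 7): e=[10,6,28] → #
    (3,3)@(7, 7): e=[22,22,0] → ·  [on edge]
    (2,4)@(5, 9): e=[2,10,32] → #
    (3,4)@(7, 9): e=[14,26,4] → #
    (4,4)@(9, 9): e=[26,42,-24] → ·
    (2,5)@(5, 11): e=[-6,14,36] → ·
    (3,5)@(7, 11): e=[6,30,8] → #
    (4,5)@(9, 11): e=[18,46,-20] → ·
    (3,6)@(7, 13): e=[-2,34,12] → ·
  covered (5 px):
    · · · · · ·
    · · · · · ·
    · · # · · ·
    · · # · · ·
    · · # # · ·
    · · · # · ·
    · · · · · ·

Answer: 5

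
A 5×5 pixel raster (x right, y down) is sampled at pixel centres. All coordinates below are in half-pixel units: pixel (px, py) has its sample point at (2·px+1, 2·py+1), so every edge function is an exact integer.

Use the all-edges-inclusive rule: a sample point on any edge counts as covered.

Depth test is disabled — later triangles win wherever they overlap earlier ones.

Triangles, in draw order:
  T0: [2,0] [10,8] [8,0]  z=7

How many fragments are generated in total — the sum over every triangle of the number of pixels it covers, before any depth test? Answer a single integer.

T0:
  2·area = 48  (B↔C swapped to make it positive)
  edge (2, 0)→(8, 0): d=(6,0) inclusive
  edge (8, 0)→(10, 8): d=(2,8) inclusive
  edge (10, 8)→(2, 0): d=(-8,-8) inclusive
    (1,0)@(3, 1): e=[6,42,0] → #  [on edge]
    (2,0)@(5, 1): e=[6,26,16] → #
    (3,0)@(7, 1): e=[6,10,32] → #
    (4,0)@(9, 1): e=[6,-6,48] → ·
    (1,1)@(3, 3): e=[18,46,-16] → ·
    (2,1)@(5, 3): e=[18,30,0] → #  [on edge]
    (4,1)@(9, 3): e=[18,-2,32] → ·
    (2,2)@(5, 5): e=[30,34,-16] → ·
    (3,2)@(7, 5): e=[30,18,0] → #  [on edge]
    (4,2)@(9, 5): e=[30,2,16] → #
    (3,3)@(7, 7): e=[42,22,-16] → ·
    (4,3)@(9, 7): e=[42,6,0] → #  [on edge]
  covered (8 px):
    · # # # ·
    · · # # ·
    · · · # #
    · · · · #
    · · · · ·

Result: 8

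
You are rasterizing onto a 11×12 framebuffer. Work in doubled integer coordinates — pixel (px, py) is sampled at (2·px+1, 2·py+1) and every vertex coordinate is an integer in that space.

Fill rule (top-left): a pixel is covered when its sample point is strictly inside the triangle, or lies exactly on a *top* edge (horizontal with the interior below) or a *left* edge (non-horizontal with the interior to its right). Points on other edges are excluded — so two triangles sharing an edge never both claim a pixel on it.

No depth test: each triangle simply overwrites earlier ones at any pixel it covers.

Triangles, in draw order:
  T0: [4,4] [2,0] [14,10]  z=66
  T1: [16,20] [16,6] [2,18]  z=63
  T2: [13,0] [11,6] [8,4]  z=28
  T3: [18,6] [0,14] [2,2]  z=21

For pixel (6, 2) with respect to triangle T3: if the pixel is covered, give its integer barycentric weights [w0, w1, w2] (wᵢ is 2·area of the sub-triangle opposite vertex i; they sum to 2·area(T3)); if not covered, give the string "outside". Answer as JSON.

T0:
  2·area = 28
  edge (4, 4)→(2, 0): d=(-2,-4) top-left  bias=+0
  edge (2, 0)→(14, 10): d=(12,10) right/bottom  bias=-1
  edge (14, 10)→(4, 4): d=(-10,-6) top-left  bias=+0
    (1,0)@(3, 1): e=[2,2,24] → X
    (2,0)@(5, 1): e=[10,-18,36] → .
    (1,1)@(3, 3): e=[-2,26,4] → .
    (2,1)@(5, 3): e=[6,6,16] → X
    (3,1)@(7, 3): e=[14,-14,28] → .
    (2,2)@(5, 5): e=[2,30,-4] → .
    (3,2)@(7, 5): e=[10,10,8] → X
    (4,2)@(9, 5): e=[18,-10,20] → .
    (3,3)@(7, 7): e=[6,34,-12] → .
    (4,3)@(9, 7): e=[14,14,0] → X  [on edge]
    (5,3)@(11, 7): e=[22,-6,12] → .
    (4,4)@(9, 9): e=[10,38,-20] → .
    (9,6)@(19, 13): e=[42,-14,0] → .  [on edge]
  covered (4 px):
    . X . . . . . . . . .
    . . X . . . . . . . .
    . . . X . . . . . . .
    . . . . X . . . . . .
    . . . . . . . . . . .
    . . . . . . . . . . .
    . . . . . . . . . . .
    . . . . . . . . . . .
    . . . . . . . . . . .
    . . . . . . . . . . .
    . . . . . . . . . . .
    . . . . . . . . . . .
T1:
  2·area = 196  (B↔C swapped to make it positive)
  edge (16, 20)→(2, 18): d=(-14,-2) top-left  bias=+0
  edge (2, 18)→(16, 6): d=(14,-12) top-left  bias=+0
  edge (16, 6)→(16, 20): d=(0,14) right/bottom  bias=-1
    (7,3)@(15, 7): e=[180,2,14] → X
    (8,3)@(17, 7): e=[184,26,-14] → .
    (6,4)@(13, 9): e=[148,6,42] → X
    (8,4)@(17, 9): e=[156,54,-14] → .
    (5,5)@(11, 11): e=[116,10,70] → X
    (8,5)@(17, 11): e=[128,82,-14] → .
    (4,6)@(9, 13): e=[84,14,98] → X
    (8,6)@(17, 13): e=[100,110,-14] → .
    (3,7)@(7, 15): e=[52,18,126] → X
    (8,7)@(17, 15): e=[72,138,-14] → .
    (2,8)@(5, 17): e=[20,22,154] → X
    (8,8)@(17, 17): e=[44,166,-14] → .
    (4,9)@(9, 19): e=[0,98,98] → X  [on edge]
  covered (25 px):
    . . . . . . . . . . .
    . . . . . . . . . . .
    . . . . . . . . . . .
    . . . . . . . X . . .
    . . . . . . X X . . .
    . . . . . X X X . . .
    . . . . X X X X . . .
    . . . X X X X X . . .
    . . X X X X X X . . .
    . . . . X X X X . . .
    . . . . . . . . . . .
    . . . . . . . . . . .
T2:
  2·area = 22
  edge (13, 0)→(11, 6): d=(-2,6) right/bottom  bias=-1
  edge (11, 6)→(8, 4): d=(-3,-2) top-left  bias=+0
  edge (8, 4)→(13, 0): d=(5,-4) top-left  bias=+0
    (5,1)@(11, 3): e=[6,9,7] → X
    (6,1)@(13, 3): e=[-6,13,15] → .
    (5,2)@(11, 5): e=[2,3,17] → X
    (6,2)@(13, 5): e=[-10,7,25] → .
    (5,3)@(11, 7): e=[-2,-3,27] → .
  covered (2 px):
    . . . . . . . . . . .
    . . . . . X . . . . .
    . . . . . X . . . . .
    . . . . . . . . . . .
    . . . . . . . . . . .
    . . . . . . . . . . .
    . . . . . . . . . . .
    . . . . . . . . . . .
    . . . . . . . . . . .
    . . . . . . . . . . .
    . . . . . . . . . . .
    . . . . . . . . . . .
T3:
  2·area = 200
  edge (18, 6)→(0, 14): d=(-18,8) right/bottom  bias=-1
  edge (0, 14)→(2, 2): d=(2,-12) top-left  bias=+0
  edge (2, 2)→(18, 6): d=(16,4) right/bottom  bias=-1
    (1,1)@(3, 3): e=[174,14,12] → X
    (2,1)@(5, 3): e=[158,38,4] → X
    (3,1)@(7, 3): e=[142,62,-4] → .
    (1,2)@(3, 5): e=[138,18,44] → X
    (3,2)@(7, 5): e=[106,66,28] → X
    (4,2)@(9, 5): e=[90,90,20] → X
    (5,2)@(11, 5): e=[74,114,12] → X
    (6,2)@(13, 5): e=[58,138,4] → X
    (7,2)@(15, 5): e=[42,162,-4] → .
    (1,3)@(3, 7): e=[102,22,76] → X
    (7,3)@(15, 7): e=[6,166,28] → X
    (8,3)@(17, 7): e=[-10,190,20] → .
  covered (25 px):
    . . . . . . . . . . .
    . X X . . . . . . . .
    . X X X X X X . . . .
    . X X X X X X X . . .
    X X X X X X . . . . .
    X X X . . . . . . . .
    X . . . . . . . . . .
    . . . . . . . . . . .
    . . . . . . . . . . .
    . . . . . . . . . . .
    . . . . . . . . . . .
    . . . . . . . . . . .

Final: [138,4,58]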